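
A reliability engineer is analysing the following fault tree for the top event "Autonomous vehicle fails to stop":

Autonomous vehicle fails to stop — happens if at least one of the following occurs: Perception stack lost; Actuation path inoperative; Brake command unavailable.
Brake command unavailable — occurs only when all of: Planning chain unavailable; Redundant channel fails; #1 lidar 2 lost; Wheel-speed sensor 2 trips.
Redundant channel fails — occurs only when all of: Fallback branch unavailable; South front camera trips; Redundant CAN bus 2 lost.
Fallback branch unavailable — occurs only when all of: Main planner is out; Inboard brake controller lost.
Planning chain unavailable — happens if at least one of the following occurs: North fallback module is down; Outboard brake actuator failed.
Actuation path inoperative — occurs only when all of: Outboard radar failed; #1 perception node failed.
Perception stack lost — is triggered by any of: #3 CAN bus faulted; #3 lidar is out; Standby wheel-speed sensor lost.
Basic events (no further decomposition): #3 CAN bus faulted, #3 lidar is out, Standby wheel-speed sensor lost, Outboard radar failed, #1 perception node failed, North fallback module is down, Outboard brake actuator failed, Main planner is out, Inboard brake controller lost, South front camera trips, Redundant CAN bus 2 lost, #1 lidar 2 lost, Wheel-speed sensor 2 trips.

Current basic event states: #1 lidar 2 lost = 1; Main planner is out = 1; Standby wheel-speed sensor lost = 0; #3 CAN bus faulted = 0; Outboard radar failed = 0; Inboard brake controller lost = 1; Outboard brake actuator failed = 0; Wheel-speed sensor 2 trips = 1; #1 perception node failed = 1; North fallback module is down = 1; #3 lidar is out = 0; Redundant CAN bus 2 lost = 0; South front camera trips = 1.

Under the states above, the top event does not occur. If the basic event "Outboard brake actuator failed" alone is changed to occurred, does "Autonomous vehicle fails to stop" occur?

Counterfactual: set "Outboard brake actuator failed" to occurred.
Perception stack lost [OR]: #3 CAN bus faulted=not, #3 lidar is out=not, Standby wheel-speed sensor lost=not → no input occurs → does not occur.
Actuation path inoperative [AND]: Outboard radar failed=not, #1 perception node failed=occurs → not all inputs occur → does not occur.
Planning chain unavailable [OR]: North fallback module is down=occurs, Outboard brake actuator failed=occurs → at least one input occurs → occurs.
Fallback branch unavailable [AND]: Main planner is out=occurs, Inboard brake controller lost=occurs → all inputs occur → occurs.
Redundant channel fails [AND]: Fallback branch unavailable=occurs, South front camera trips=occurs, Redundant CAN bus 2 lost=not → not all inputs occur → does not occur.
Brake command unavailable [AND]: Planning chain unavailable=occurs, Redundant channel fails=not, #1 lidar 2 lost=occurs, Wheel-speed sensor 2 trips=occurs → not all inputs occur → does not occur.
Autonomous vehicle fails to stop [OR]: Perception stack lost=not, Actuation path inoperative=not, Brake command unavailable=not → no input occurs → does not occur.

No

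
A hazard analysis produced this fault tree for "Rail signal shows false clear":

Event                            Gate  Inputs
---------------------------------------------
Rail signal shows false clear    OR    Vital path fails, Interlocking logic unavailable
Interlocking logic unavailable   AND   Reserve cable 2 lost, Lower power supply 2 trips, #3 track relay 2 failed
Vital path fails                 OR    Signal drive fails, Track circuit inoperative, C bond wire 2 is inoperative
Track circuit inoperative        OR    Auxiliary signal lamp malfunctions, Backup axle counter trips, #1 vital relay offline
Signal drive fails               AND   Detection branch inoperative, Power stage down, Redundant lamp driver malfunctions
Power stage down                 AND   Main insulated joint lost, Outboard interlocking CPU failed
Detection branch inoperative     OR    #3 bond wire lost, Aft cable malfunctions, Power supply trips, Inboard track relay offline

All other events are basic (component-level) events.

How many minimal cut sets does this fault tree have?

Detection branch inoperative [OR]: union of children's cut sets → 4 cut set(s).
Power stage down [AND]: one cut set from each child combined → 1 × 1 = 1 cut set(s).
Signal drive fails [AND]: one cut set from each child combined → 4 × 1 × 1 = 4 cut set(s).
Track circuit inoperative [OR]: union of children's cut sets → 3 cut set(s).
Vital path fails [OR]: union of children's cut sets → 8 cut set(s).
Interlocking logic unavailable [AND]: one cut set from each child combined → 1 × 1 × 1 = 1 cut set(s).
Rail signal shows false clear [OR]: union of children's cut sets → 9 cut set(s).
Minimal cut sets: {#3 bond wire lost, Main insulated joint lost, Outboard interlocking CPU failed, Redundant lamp driver malfunctions}; {Aft cable malfunctions, Main insulated joint lost, Outboard interlocking CPU failed, Redundant lamp driver malfunctions}; {Main insulated joint lost, Outboard interlocking CPU failed, Power supply trips, Redundant lamp driver malfunctions}; {Inboard track relay offline, Main insulated joint lost, Outboard interlocking CPU failed, Redundant lamp driver malfunctions}; {Auxiliary signal lamp malfunctions}; {Backup axle counter trips}; {#1 vital relay offline}; {C bond wire 2 is inoperative}; {#3 track relay 2 failed, Lower power supply 2 trips, Reserve cable 2 lost}.

9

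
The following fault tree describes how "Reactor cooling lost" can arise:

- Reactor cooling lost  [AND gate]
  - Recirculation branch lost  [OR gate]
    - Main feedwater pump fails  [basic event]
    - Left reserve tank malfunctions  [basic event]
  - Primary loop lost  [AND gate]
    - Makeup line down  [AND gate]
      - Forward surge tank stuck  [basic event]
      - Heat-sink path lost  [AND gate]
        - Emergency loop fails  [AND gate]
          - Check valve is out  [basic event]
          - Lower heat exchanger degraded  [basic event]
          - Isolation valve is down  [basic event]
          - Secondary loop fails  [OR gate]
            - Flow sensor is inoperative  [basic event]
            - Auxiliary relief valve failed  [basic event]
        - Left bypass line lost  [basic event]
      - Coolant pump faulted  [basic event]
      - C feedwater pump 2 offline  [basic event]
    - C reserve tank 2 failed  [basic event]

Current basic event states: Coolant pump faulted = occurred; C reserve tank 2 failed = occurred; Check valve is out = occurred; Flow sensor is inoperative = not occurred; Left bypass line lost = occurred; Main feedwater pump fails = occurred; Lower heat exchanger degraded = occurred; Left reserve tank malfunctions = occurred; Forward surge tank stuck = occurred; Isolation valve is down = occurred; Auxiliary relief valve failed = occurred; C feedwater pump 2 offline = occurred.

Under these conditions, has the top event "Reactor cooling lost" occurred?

Recirculation branch lost [OR]: Main feedwater pump fails=occurs, Left reserve tank malfunctions=occurs → at least one input occurs → occurs.
Secondary loop fails [OR]: Flow sensor is inoperative=not, Auxiliary relief valve failed=occurs → at least one input occurs → occurs.
Emergency loop fails [AND]: Check valve is out=occurs, Lower heat exchanger degraded=occurs, Isolation valve is down=occurs, Secondary loop fails=occurs → all inputs occur → occurs.
Heat-sink path lost [AND]: Emergency loop fails=occurs, Left bypass line lost=occurs → all inputs occur → occurs.
Makeup line down [AND]: Forward surge tank stuck=occurs, Heat-sink path lost=occurs, Coolant pump faulted=occurs, C feedwater pump 2 offline=occurs → all inputs occur → occurs.
Primary loop lost [AND]: Makeup line down=occurs, C reserve tank 2 failed=occurs → all inputs occur → occurs.
Reactor cooling lost [AND]: Recirculation branch lost=occurs, Primary loop lost=occurs → all inputs occur → occurs.

Yes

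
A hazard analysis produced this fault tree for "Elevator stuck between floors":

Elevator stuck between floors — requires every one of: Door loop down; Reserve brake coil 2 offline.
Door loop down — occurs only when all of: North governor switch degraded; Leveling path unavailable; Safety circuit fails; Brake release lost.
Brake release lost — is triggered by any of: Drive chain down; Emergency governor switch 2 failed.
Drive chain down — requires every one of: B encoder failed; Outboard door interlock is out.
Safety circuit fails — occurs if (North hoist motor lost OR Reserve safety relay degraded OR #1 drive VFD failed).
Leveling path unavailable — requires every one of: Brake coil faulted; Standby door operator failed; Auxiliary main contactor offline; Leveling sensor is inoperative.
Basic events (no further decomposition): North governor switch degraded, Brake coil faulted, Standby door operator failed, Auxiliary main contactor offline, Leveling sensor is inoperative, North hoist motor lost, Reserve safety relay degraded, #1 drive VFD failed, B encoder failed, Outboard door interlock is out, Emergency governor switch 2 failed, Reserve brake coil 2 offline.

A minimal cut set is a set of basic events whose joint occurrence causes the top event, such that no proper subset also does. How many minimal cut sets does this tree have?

Leveling path unavailable [AND]: one cut set from each child combined → 1 × 1 × 1 × 1 = 1 cut set(s).
Safety circuit fails [OR]: union of children's cut sets → 3 cut set(s).
Drive chain down [AND]: one cut set from each child combined → 1 × 1 = 1 cut set(s).
Brake release lost [OR]: union of children's cut sets → 2 cut set(s).
Door loop down [AND]: one cut set from each child combined → 1 × 1 × 3 × 2 = 6 cut set(s).
Elevator stuck between floors [AND]: one cut set from each child combined → 6 × 1 = 6 cut set(s).
Minimal cut sets: {Auxiliary main contactor offline, B encoder failed, Brake coil faulted, Leveling sensor is inoperative, North governor switch degraded, North hoist motor lost, Outboard door interlock is out, Reserve brake coil 2 offline, Standby door operator failed}; {Auxiliary main contactor offline, Brake coil faulted, Emergency governor switch 2 failed, Leveling sensor is inoperative, North governor switch degraded, North hoist motor lost, Reserve brake coil 2 offline, Standby door operator failed}; {Auxiliary main contactor offline, B encoder failed, Brake coil faulted, Leveling sensor is inoperative, North governor switch degraded, Outboard door interlock is out, Reserve brake coil 2 offline, Reserve safety relay degraded, Standby door operator failed}; {Auxiliary main contactor offline, Brake coil faulted, Emergency governor switch 2 failed, Leveling sensor is inoperative, North governor switch degraded, Reserve brake coil 2 offline, Reserve safety relay degraded, Standby door operator failed}; {#1 drive VFD failed, Auxiliary main contactor offline, B encoder failed, Brake coil faulted, Leveling sensor is inoperative, North governor switch degraded, Outboard door interlock is out, Reserve brake coil 2 offline, Standby door operator failed}; {#1 drive VFD failed, Auxiliary main contactor offline, Brake coil faulted, Emergency governor switch 2 failed, Leveling sensor is inoperative, North governor switch degraded, Reserve brake coil 2 offline, Standby door operator failed}.

6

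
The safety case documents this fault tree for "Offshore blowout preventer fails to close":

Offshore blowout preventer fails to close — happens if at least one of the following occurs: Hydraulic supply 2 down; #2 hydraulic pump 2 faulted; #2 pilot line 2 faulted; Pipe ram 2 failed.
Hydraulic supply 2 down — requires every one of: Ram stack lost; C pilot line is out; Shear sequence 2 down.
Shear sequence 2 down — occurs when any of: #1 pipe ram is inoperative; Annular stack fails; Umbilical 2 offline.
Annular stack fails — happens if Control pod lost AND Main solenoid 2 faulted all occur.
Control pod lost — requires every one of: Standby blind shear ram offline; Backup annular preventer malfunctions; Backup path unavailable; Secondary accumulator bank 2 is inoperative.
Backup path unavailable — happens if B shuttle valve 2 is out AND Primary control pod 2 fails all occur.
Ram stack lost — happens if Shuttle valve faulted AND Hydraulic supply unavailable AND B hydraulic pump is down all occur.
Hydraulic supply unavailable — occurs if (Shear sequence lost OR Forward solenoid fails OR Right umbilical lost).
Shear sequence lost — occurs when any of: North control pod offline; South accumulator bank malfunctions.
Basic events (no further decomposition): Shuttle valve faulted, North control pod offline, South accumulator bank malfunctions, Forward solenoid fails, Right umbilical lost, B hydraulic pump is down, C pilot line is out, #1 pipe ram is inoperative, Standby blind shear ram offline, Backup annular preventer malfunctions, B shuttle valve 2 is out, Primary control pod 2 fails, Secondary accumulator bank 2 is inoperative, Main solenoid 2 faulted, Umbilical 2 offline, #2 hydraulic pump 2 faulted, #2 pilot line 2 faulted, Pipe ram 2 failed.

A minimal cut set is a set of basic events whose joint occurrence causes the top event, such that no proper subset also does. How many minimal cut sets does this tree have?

15

Shear sequence lost [OR]: union of children's cut sets → 2 cut set(s).
Hydraulic supply unavailable [OR]: union of children's cut sets → 4 cut set(s).
Ram stack lost [AND]: one cut set from each child combined → 1 × 4 × 1 = 4 cut set(s).
Backup path unavailable [AND]: one cut set from each child combined → 1 × 1 = 1 cut set(s).
Control pod lost [AND]: one cut set from each child combined → 1 × 1 × 1 × 1 = 1 cut set(s).
Annular stack fails [AND]: one cut set from each child combined → 1 × 1 = 1 cut set(s).
Shear sequence 2 down [OR]: union of children's cut sets → 3 cut set(s).
Hydraulic supply 2 down [AND]: one cut set from each child combined → 4 × 1 × 3 = 12 cut set(s).
Offshore blowout preventer fails to close [OR]: union of children's cut sets → 15 cut set(s).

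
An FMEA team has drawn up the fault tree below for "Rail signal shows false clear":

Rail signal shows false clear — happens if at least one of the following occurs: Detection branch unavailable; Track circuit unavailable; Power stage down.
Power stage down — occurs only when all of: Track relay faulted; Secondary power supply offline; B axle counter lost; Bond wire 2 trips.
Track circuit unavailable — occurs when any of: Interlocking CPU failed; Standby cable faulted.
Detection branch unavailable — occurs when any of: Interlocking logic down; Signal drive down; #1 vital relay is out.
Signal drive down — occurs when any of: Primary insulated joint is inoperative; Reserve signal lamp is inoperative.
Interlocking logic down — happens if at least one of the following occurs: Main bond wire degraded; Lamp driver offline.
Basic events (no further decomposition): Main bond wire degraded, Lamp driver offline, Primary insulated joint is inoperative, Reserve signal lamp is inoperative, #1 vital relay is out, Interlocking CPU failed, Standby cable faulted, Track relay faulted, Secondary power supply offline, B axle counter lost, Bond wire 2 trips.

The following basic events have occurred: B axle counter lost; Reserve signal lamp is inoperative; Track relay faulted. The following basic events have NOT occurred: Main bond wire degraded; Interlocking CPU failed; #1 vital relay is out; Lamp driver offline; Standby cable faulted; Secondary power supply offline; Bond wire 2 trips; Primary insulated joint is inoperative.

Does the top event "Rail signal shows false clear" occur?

Interlocking logic down [OR]: Main bond wire degraded=not, Lamp driver offline=not → no input occurs → does not occur.
Signal drive down [OR]: Primary insulated joint is inoperative=not, Reserve signal lamp is inoperative=occurs → at least one input occurs → occurs.
Detection branch unavailable [OR]: Interlocking logic down=not, Signal drive down=occurs, #1 vital relay is out=not → at least one input occurs → occurs.
Track circuit unavailable [OR]: Interlocking CPU failed=not, Standby cable faulted=not → no input occurs → does not occur.
Power stage down [AND]: Track relay faulted=occurs, Secondary power supply offline=not, B axle counter lost=occurs, Bond wire 2 trips=not → not all inputs occur → does not occur.
Rail signal shows false clear [OR]: Detection branch unavailable=occurs, Track circuit unavailable=not, Power stage down=not → at least one input occurs → occurs.

Yes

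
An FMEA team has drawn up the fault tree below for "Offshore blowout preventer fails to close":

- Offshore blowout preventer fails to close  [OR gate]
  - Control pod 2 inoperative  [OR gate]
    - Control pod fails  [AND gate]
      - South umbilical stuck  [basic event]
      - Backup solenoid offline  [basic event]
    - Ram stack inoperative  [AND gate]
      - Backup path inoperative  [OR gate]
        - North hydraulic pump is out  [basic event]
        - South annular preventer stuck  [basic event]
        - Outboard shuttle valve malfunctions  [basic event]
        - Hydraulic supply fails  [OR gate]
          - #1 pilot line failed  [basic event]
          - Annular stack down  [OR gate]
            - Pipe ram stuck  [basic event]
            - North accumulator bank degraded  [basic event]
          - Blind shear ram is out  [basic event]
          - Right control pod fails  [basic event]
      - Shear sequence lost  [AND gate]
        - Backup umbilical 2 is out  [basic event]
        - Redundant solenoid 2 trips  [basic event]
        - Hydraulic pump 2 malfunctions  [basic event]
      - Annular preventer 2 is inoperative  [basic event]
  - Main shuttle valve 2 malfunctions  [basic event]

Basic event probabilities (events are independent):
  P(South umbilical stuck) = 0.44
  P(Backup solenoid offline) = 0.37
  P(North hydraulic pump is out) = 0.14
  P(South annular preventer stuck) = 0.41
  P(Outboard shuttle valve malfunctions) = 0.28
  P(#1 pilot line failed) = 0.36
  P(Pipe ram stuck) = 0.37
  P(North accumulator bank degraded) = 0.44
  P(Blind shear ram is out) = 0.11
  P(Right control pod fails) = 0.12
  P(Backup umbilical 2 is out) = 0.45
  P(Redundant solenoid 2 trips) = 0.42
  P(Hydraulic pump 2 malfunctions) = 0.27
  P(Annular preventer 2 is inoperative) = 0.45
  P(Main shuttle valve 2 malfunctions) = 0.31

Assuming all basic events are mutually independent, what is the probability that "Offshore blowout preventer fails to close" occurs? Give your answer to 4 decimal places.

0.4347

P(Control pod fails) [AND] = 0.44 × 0.37 = 0.162800
P(Annular stack down) [OR] = 1 − (1−0.37) × (1−0.44) = 0.647200
P(Hydraulic supply fails) [OR] = 1 − (1−0.36) × (1−0.647200) × (1−0.11) × (1−0.12) = 0.823160
P(Backup path inoperative) [OR] = 1 − (1−0.14) × (1−0.41) × (1−0.28) × (1−0.823160) = 0.935395
P(Shear sequence lost) [AND] = 0.45 × 0.42 × 0.27 = 0.051030
P(Ram stack inoperative) [AND] = 0.935395 × 0.051030 × 0.45 = 0.021480
P(Control pod 2 inoperative) [OR] = 1 − (1−0.162800) × (1−0.021480) = 0.180783
P(Offshore blowout preventer fails to close) [OR] = 1 − (1−0.180783) × (1−0.31) = 0.434740
Rounded to 4 decimal places: P(Offshore blowout preventer fails to close) ≈ 0.4347.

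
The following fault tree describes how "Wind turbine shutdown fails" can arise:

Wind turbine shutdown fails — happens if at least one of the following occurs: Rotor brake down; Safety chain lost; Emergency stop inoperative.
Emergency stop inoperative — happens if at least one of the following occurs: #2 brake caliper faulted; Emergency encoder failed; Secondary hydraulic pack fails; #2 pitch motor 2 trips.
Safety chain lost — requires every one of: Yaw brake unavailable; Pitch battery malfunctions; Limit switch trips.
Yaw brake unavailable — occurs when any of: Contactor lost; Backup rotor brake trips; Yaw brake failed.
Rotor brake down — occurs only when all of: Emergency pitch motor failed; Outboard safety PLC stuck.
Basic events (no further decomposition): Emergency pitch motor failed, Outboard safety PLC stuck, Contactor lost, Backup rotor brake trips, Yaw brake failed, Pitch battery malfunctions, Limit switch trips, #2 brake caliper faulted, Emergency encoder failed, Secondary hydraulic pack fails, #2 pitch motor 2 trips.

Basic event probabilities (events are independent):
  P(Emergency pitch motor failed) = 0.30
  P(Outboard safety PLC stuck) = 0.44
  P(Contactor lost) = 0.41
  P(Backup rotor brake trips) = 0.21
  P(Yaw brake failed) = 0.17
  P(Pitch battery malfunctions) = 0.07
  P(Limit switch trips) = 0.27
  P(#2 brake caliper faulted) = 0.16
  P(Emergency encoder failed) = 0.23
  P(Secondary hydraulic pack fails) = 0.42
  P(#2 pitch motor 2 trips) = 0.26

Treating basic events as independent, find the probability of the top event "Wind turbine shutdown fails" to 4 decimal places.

0.7618

P(Rotor brake down) [AND] = 0.30 × 0.44 = 0.132000
P(Yaw brake unavailable) [OR] = 1 − (1−0.41) × (1−0.21) × (1−0.17) = 0.613137
P(Safety chain lost) [AND] = 0.613137 × 0.07 × 0.27 = 0.011588
P(Emergency stop inoperative) [OR] = 1 − (1−0.16) × (1−0.23) × (1−0.42) × (1−0.26) = 0.722393
P(Wind turbine shutdown fails) [OR] = 1 − (1−0.132000) × (1−0.011588) × (1−0.722393) = 0.761829
Rounded to 4 decimal places: P(Wind turbine shutdown fails) ≈ 0.7618.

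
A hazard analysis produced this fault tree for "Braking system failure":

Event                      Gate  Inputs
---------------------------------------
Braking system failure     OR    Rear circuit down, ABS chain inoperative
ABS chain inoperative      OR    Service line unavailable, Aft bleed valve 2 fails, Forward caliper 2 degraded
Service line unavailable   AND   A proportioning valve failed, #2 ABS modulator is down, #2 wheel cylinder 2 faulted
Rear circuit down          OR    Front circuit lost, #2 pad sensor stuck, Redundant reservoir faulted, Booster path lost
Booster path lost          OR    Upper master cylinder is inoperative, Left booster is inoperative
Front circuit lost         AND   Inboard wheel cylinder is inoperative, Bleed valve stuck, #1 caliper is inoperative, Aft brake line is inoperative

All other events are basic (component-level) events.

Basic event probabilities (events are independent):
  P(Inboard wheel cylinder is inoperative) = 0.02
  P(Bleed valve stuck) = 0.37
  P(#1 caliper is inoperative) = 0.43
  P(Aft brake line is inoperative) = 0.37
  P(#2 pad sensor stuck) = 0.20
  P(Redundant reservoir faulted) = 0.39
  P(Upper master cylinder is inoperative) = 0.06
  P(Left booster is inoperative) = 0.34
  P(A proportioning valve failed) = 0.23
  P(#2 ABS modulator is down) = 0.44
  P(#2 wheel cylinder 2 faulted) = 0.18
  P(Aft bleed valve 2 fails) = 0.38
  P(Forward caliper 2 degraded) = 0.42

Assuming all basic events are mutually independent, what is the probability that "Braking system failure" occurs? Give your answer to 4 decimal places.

P(Front circuit lost) [AND] = 0.02 × 0.37 × 0.43 × 0.37 = 0.001177
P(Booster path lost) [OR] = 1 − (1−0.06) × (1−0.34) = 0.379600
P(Rear circuit down) [OR] = 1 − (1−0.001177) × (1−0.20) × (1−0.39) × (1−0.379600) = 0.697601
P(Service line unavailable) [AND] = 0.23 × 0.44 × 0.18 = 0.018216
P(ABS chain inoperative) [OR] = 1 − (1−0.018216) × (1−0.38) × (1−0.42) = 0.646950
P(Braking system failure) [OR] = 1 − (1−0.697601) × (1−0.646950) = 0.893238
Rounded to 4 decimal places: P(Braking system failure) ≈ 0.8932.

0.8932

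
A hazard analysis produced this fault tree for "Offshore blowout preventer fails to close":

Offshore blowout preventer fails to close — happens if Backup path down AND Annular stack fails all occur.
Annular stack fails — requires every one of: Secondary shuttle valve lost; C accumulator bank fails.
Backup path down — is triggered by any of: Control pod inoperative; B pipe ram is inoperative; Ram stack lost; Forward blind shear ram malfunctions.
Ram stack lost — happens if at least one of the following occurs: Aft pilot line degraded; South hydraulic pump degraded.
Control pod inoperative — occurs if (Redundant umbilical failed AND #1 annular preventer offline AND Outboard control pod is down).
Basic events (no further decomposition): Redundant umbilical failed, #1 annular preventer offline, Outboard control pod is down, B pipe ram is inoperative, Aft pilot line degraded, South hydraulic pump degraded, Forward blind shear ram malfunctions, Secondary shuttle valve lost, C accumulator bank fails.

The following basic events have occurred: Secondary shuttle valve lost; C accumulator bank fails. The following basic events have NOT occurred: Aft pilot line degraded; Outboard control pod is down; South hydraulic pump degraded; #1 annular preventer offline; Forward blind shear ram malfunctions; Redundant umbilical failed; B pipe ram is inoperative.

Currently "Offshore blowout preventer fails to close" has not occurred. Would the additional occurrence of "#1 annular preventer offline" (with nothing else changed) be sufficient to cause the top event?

Counterfactual: set "#1 annular preventer offline" to occurred.
Control pod inoperative [AND]: Redundant umbilical failed=not, #1 annular preventer offline=occurs, Outboard control pod is down=not → not all inputs occur → does not occur.
Ram stack lost [OR]: Aft pilot line degraded=not, South hydraulic pump degraded=not → no input occurs → does not occur.
Backup path down [OR]: Control pod inoperative=not, B pipe ram is inoperative=not, Ram stack lost=not, Forward blind shear ram malfunctions=not → no input occurs → does not occur.
Annular stack fails [AND]: Secondary shuttle valve lost=occurs, C accumulator bank fails=occurs → all inputs occur → occurs.
Offshore blowout preventer fails to close [AND]: Backup path down=not, Annular stack fails=occurs → not all inputs occur → does not occur.

No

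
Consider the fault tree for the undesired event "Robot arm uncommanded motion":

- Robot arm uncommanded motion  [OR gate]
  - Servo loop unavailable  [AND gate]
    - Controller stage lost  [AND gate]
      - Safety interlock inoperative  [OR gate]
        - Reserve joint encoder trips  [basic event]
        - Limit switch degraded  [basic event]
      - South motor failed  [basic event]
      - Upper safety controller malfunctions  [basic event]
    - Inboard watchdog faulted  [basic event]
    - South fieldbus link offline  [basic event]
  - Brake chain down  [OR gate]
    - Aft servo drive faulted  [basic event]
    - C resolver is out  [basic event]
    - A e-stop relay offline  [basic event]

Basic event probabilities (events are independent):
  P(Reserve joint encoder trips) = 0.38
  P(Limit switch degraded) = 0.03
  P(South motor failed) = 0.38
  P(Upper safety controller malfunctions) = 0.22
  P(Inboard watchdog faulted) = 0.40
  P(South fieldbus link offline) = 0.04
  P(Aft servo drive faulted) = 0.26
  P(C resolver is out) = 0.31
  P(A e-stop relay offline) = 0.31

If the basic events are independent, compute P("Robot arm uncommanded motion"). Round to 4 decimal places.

P(Safety interlock inoperative) [OR] = 1 − (1−0.38) × (1−0.03) = 0.398600
P(Controller stage lost) [AND] = 0.398600 × 0.38 × 0.22 = 0.033323
P(Servo loop unavailable) [AND] = 0.033323 × 0.40 × 0.04 = 0.000533
P(Brake chain down) [OR] = 1 − (1−0.26) × (1−0.31) × (1−0.31) = 0.647686
P(Robot arm uncommanded motion) [OR] = 1 − (1−0.000533) × (1−0.647686) = 0.647874
Rounded to 4 decimal places: P(Robot arm uncommanded motion) ≈ 0.6479.

0.6479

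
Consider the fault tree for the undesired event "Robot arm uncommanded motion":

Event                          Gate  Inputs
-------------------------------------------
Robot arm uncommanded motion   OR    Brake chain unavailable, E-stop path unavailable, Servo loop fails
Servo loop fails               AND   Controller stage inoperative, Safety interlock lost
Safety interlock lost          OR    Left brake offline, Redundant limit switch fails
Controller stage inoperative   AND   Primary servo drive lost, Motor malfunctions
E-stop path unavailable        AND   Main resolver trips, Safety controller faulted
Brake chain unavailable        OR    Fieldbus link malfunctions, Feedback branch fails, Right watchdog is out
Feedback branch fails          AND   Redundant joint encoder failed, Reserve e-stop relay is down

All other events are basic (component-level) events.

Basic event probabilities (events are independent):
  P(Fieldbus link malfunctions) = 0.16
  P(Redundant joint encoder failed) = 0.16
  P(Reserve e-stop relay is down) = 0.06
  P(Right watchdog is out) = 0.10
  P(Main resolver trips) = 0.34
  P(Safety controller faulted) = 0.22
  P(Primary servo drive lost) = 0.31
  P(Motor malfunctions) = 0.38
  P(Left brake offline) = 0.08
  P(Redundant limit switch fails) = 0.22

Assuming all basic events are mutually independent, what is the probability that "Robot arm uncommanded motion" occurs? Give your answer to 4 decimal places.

P(Feedback branch fails) [AND] = 0.16 × 0.06 = 0.009600
P(Brake chain unavailable) [OR] = 1 − (1−0.16) × (1−0.009600) × (1−0.10) = 0.251258
P(E-stop path unavailable) [AND] = 0.34 × 0.22 = 0.074800
P(Controller stage inoperative) [AND] = 0.31 × 0.38 = 0.117800
P(Safety interlock lost) [OR] = 1 − (1−0.08) × (1−0.22) = 0.282400
P(Servo loop fails) [AND] = 0.117800 × 0.282400 = 0.033267
P(Robot arm uncommanded motion) [OR] = 1 − (1−0.251258) × (1−0.074800) × (1−0.033267) = 0.330309
Rounded to 4 decimal places: P(Robot arm uncommanded motion) ≈ 0.3303.

0.3303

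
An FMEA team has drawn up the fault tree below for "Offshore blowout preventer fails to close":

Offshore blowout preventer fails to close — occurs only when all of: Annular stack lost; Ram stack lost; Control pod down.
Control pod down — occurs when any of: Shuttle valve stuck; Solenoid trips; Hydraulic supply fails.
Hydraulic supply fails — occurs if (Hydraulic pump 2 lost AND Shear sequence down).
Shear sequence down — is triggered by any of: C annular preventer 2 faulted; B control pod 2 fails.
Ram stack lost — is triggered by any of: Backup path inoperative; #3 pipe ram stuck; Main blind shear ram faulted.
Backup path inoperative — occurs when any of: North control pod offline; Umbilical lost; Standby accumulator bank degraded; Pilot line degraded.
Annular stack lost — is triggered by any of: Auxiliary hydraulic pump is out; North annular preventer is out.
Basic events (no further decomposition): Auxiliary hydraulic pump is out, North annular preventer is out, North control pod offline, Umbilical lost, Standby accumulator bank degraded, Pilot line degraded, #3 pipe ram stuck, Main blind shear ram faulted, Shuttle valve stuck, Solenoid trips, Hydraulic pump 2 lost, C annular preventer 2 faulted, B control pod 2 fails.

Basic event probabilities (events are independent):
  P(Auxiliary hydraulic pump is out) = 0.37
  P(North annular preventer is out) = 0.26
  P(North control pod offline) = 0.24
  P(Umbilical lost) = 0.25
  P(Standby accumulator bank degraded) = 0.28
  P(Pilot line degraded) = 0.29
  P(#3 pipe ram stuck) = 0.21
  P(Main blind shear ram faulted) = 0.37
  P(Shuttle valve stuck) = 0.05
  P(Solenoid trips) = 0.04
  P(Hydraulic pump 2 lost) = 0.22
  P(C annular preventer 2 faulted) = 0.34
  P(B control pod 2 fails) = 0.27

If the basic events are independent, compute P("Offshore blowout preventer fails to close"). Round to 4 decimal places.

0.0876

P(Annular stack lost) [OR] = 1 − (1−0.37) × (1−0.26) = 0.533800
P(Backup path inoperative) [OR] = 1 − (1−0.24) × (1−0.25) × (1−0.28) × (1−0.29) = 0.708616
P(Ram stack lost) [OR] = 1 − (1−0.708616) × (1−0.21) × (1−0.37) = 0.854978
P(Shear sequence down) [OR] = 1 − (1−0.34) × (1−0.27) = 0.518200
P(Hydraulic supply fails) [AND] = 0.22 × 0.518200 = 0.114004
P(Control pod down) [OR] = 1 − (1−0.05) × (1−0.04) × (1−0.114004) = 0.191972
P(Offshore blowout preventer fails to close) [AND] = 0.533800 × 0.854978 × 0.191972 = 0.087614
Rounded to 4 decimal places: P(Offshore blowout preventer fails to close) ≈ 0.0876.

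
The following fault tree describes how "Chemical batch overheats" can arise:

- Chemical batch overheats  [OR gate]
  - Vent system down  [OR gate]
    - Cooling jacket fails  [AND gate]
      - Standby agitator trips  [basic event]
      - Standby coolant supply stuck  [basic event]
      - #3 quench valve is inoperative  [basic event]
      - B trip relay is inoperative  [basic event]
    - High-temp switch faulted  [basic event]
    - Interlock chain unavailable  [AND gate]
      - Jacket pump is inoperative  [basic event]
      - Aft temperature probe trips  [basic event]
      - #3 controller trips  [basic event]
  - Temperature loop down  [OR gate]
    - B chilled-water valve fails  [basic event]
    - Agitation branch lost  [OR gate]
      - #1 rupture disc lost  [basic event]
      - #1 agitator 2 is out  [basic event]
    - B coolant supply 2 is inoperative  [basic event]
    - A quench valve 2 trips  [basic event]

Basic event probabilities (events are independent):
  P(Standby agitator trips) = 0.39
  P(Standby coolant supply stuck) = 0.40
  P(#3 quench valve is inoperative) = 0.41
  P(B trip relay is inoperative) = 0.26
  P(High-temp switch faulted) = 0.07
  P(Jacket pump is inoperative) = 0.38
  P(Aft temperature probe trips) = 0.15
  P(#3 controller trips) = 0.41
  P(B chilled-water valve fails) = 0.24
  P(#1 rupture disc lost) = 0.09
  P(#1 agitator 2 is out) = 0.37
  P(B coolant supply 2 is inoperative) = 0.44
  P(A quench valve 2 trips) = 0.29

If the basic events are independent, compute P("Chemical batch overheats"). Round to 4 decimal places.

P(Cooling jacket fails) [AND] = 0.39 × 0.40 × 0.41 × 0.26 = 0.016630
P(Interlock chain unavailable) [AND] = 0.38 × 0.15 × 0.41 = 0.023370
P(Vent system down) [OR] = 1 − (1−0.016630) × (1−0.07) × (1−0.023370) = 0.106839
P(Agitation branch lost) [OR] = 1 − (1−0.09) × (1−0.37) = 0.426700
P(Temperature loop down) [OR] = 1 − (1−0.24) × (1−0.426700) × (1−0.44) × (1−0.29) = 0.826762
P(Chemical batch overheats) [OR] = 1 − (1−0.106839) × (1−0.826762) = 0.845271
Rounded to 4 decimal places: P(Chemical batch overheats) ≈ 0.8453.

0.8453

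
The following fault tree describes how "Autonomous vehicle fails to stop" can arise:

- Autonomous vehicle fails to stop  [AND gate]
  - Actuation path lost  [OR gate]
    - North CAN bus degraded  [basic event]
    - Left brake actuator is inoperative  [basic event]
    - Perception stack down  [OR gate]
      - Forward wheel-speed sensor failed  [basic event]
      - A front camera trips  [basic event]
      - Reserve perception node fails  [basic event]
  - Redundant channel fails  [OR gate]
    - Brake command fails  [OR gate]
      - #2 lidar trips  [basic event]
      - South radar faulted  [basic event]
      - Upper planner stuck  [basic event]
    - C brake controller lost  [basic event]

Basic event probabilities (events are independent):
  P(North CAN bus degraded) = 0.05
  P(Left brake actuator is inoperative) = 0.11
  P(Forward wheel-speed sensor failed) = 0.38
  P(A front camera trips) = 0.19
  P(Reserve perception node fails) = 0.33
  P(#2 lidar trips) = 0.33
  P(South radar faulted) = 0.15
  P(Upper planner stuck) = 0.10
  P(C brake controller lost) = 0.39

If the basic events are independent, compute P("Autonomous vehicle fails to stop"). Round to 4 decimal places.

P(Perception stack down) [OR] = 1 − (1−0.38) × (1−0.19) × (1−0.33) = 0.663526
P(Actuation path lost) [OR] = 1 − (1−0.05) × (1−0.11) × (1−0.663526) = 0.715511
P(Brake command fails) [OR] = 1 − (1−0.33) × (1−0.15) × (1−0.10) = 0.487450
P(Redundant channel fails) [OR] = 1 − (1−0.487450) × (1−0.39) = 0.687345
P(Autonomous vehicle fails to stop) [AND] = 0.715511 × 0.687345 = 0.491803
Rounded to 4 decimal places: P(Autonomous vehicle fails to stop) ≈ 0.4918.

0.4918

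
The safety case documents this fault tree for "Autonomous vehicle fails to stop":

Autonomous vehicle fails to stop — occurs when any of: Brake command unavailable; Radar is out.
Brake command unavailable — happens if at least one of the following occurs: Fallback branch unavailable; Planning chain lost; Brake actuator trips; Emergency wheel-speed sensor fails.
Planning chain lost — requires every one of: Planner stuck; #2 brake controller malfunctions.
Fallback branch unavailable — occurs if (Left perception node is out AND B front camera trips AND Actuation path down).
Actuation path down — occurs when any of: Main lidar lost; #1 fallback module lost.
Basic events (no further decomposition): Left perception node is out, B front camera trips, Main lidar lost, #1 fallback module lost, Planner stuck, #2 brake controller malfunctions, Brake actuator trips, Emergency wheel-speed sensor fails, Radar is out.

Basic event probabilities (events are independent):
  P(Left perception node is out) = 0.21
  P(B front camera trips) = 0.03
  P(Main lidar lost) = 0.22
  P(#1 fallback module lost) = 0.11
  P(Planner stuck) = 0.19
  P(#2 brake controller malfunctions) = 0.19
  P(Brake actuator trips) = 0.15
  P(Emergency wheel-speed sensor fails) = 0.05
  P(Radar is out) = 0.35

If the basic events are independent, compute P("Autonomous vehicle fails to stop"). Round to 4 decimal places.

P(Actuation path down) [OR] = 1 − (1−0.22) × (1−0.11) = 0.305800
P(Fallback branch unavailable) [AND] = 0.21 × 0.03 × 0.305800 = 0.001927
P(Planning chain lost) [AND] = 0.19 × 0.19 = 0.036100
P(Brake command unavailable) [OR] = 1 − (1−0.001927) × (1−0.036100) × (1−0.15) × (1−0.05) = 0.223151
P(Autonomous vehicle fails to stop) [OR] = 1 − (1−0.223151) × (1−0.35) = 0.495048
Rounded to 4 decimal places: P(Autonomous vehicle fails to stop) ≈ 0.4950.

0.4950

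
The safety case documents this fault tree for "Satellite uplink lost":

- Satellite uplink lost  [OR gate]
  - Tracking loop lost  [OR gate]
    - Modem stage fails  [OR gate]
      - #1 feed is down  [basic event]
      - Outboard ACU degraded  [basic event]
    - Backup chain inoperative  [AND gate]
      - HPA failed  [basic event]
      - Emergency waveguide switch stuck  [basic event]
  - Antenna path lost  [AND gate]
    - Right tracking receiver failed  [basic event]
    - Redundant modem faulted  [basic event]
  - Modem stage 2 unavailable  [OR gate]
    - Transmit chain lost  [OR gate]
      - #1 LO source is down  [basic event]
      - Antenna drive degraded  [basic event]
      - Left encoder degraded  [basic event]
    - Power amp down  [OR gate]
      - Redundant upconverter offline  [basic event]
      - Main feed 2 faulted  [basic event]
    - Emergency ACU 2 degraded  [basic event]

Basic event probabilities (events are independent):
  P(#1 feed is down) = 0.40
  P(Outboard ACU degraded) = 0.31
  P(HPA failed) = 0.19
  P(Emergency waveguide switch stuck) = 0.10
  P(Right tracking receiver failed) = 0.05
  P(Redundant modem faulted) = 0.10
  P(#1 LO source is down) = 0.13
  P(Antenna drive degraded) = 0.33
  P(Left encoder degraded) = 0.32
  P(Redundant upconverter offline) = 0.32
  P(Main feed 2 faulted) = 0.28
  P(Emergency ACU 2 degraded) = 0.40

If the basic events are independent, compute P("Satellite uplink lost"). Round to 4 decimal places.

0.9529

P(Modem stage fails) [OR] = 1 − (1−0.40) × (1−0.31) = 0.586000
P(Backup chain inoperative) [AND] = 0.19 × 0.10 = 0.019000
P(Tracking loop lost) [OR] = 1 − (1−0.586000) × (1−0.019000) = 0.593866
P(Antenna path lost) [AND] = 0.05 × 0.10 = 0.005000
P(Transmit chain lost) [OR] = 1 − (1−0.13) × (1−0.33) × (1−0.32) = 0.603628
P(Power amp down) [OR] = 1 − (1−0.32) × (1−0.28) = 0.510400
P(Modem stage 2 unavailable) [OR] = 1 − (1−0.603628) × (1−0.510400) × (1−0.40) = 0.883562
P(Satellite uplink lost) [OR] = 1 − (1−0.593866) × (1−0.005000) × (1−0.883562) = 0.952947
Rounded to 4 decimal places: P(Satellite uplink lost) ≈ 0.9529.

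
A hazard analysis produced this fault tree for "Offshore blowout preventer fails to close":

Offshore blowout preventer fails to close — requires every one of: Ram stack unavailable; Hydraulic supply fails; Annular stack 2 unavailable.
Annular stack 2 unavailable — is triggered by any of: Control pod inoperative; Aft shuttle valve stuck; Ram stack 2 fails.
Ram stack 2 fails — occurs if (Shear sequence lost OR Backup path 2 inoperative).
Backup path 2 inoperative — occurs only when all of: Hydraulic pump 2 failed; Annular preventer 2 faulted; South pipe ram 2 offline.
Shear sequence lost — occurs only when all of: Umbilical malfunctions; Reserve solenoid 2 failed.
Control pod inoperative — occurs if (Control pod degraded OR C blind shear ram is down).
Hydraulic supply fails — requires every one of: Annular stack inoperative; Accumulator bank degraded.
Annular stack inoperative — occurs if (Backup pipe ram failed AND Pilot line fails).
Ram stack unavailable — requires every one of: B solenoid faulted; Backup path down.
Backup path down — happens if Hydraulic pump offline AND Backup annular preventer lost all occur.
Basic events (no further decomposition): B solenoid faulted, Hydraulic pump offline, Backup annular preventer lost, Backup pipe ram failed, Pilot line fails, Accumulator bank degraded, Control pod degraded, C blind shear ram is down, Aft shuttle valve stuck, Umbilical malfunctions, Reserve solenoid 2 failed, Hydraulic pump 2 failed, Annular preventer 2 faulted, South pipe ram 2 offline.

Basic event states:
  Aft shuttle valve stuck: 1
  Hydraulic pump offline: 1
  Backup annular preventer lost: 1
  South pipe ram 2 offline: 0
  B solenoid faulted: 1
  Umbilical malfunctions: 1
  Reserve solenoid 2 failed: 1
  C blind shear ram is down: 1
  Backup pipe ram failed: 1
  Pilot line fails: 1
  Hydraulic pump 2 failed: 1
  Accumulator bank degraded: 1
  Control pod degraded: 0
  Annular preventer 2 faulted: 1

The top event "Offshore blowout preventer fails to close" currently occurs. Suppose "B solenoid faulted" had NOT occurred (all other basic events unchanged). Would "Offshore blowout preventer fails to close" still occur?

No

Counterfactual: set "B solenoid faulted" to not occurred.
Backup path down [AND]: Hydraulic pump offline=occurs, Backup annular preventer lost=occurs → all inputs occur → occurs.
Ram stack unavailable [AND]: B solenoid faulted=not, Backup path down=occurs → not all inputs occur → does not occur.
Annular stack inoperative [AND]: Backup pipe ram failed=occurs, Pilot line fails=occurs → all inputs occur → occurs.
Hydraulic supply fails [AND]: Annular stack inoperative=occurs, Accumulator bank degraded=occurs → all inputs occur → occurs.
Control pod inoperative [OR]: Control pod degraded=not, C blind shear ram is down=occurs → at least one input occurs → occurs.
Shear sequence lost [AND]: Umbilical malfunctions=occurs, Reserve solenoid 2 failed=occurs → all inputs occur → occurs.
Backup path 2 inoperative [AND]: Hydraulic pump 2 failed=occurs, Annular preventer 2 faulted=occurs, South pipe ram 2 offline=not → not all inputs occur → does not occur.
Ram stack 2 fails [OR]: Shear sequence lost=occurs, Backup path 2 inoperative=not → at least one input occurs → occurs.
Annular stack 2 unavailable [OR]: Control pod inoperative=occurs, Aft shuttle valve stuck=occurs, Ram stack 2 fails=occurs → at least one input occurs → occurs.
Offshore blowout preventer fails to close [AND]: Ram stack unavailable=not, Hydraulic supply fails=occurs, Annular stack 2 unavailable=occurs → not all inputs occur → does not occur.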